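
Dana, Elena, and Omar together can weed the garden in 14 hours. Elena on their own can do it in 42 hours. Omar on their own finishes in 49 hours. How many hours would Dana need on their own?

Combined rate is 1/14 per hour.
Known contribution: 1/42 + 1/49 = (7 + 6)/294 = 13/294 per hour.
So Dana's rate is 1/14 − 13/294 = 4/147, meaning 147/4 hours alone.

147/4 hours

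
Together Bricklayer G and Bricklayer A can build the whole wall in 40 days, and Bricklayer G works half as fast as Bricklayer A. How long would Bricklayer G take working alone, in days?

Let Bricklayer A's rate be r; then Bricklayer G's rate is (1/2)r, so together (1/2 + 1)r = (3/2)r = 1/40.
Thus r = 1/60 per day.
Bricklayer A alone: 60 days; Bricklayer G alone: 120 days.

120 days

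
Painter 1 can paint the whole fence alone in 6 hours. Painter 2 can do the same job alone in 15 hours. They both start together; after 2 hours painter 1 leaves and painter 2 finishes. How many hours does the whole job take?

In the first 2 hours the combined rate is 7/30, so 7/15 of the job is done, leaving 8/15.
After painter 1 leaves the rate is 1/15 per hour; the remaining 8/15 takes 8 hours.
Total = 2 + 8 = 10 hours.

10 hours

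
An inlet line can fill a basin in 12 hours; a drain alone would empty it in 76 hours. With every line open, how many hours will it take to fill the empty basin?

57/4 hours

Net rate = 1/12 − 1/76 = (19 − 3)/228 = 16/228 = 4/57 per hour.
Filling time = 1 ÷ (4/57) = 57/4 hours.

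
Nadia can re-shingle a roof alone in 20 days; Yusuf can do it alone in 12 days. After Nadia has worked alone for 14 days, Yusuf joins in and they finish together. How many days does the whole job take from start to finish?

In 14 days Nadia does 14/20 = 7/10 of the job, leaving 3/10.
Nadia and Yusuf together work at 2/15 per day, so finishing takes 3/10 ÷ 2/15 = 9/4 days.
Total time = 14 + 9/4 = 65/4 days.

65/4 days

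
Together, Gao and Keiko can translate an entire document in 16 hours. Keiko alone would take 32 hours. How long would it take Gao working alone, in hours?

32 hours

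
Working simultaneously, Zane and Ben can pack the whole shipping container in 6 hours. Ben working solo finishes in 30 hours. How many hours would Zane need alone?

15/2 hours

Combined rate is 1/6 per hour.
Known contribution: 1/30 per hour.
So Zane's rate is 1/6 − 1/30 = 2/15, meaning 15/2 hours alone.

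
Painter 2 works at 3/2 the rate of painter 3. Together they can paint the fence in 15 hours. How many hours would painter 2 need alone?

25 hours

Let painter 3's rate be r; then painter 2's rate is (3/2)r, so together (3/2 + 1)r = (5/2)r = 1/15.
Thus r = 2/75 per hour.
Painter 3 alone: 75/2 hours; painter 2 alone: 25 hours.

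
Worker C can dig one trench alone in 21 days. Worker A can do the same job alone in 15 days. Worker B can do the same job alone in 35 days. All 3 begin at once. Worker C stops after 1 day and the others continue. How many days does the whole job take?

10 days

In the first 1 day the combined rate is 1/7, so 1/7 of the job is done, leaving 6/7.
After Worker C leaves the rate is 2/21 per day; the remaining 6/7 takes 9 days.
Total = 1 + 9 = 10 days.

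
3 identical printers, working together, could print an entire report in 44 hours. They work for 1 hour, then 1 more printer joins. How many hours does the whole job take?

One printer does 1/132 of the job per hour.
After 1 hour with 3 printers, 1/44 is done (43/44 left).
With 4 printers the rate is 4/132 = 1/33, so the rest takes 43/44 ÷ 1/33 = 129/4 hours.
Total = 1 + 129/4 = 133/4 hours.

133/4 hours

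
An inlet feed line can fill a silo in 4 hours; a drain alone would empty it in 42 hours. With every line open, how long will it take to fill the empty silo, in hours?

Net rate = 1/4 − 1/42 = (21 − 2)/84 = 19/84 per hour.
Filling time = 1 ÷ (19/84) = 84/19 hours.

84/19 hours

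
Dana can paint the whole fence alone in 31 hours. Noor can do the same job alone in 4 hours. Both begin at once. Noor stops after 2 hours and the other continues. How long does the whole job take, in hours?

31/2 hours

In the first 2 hours the combined rate is 35/124, so 35/62 of the job is done, leaving 27/62.
After Noor leaves the rate is 1/31 per hour; the remaining 27/62 takes 27/2 hours.
Total = 2 + 27/2 = 31/2 hours.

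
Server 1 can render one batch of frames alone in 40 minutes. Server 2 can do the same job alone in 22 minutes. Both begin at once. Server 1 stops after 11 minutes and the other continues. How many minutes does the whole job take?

319/20 minutes

In the first 11 minutes the combined rate is 31/440, so 31/40 of the job is done, leaving 9/40.
After Server 1 leaves the rate is 1/22 per minute; the remaining 9/40 takes 99/20 minutes.
Total = 11 + 99/20 = 319/20 minutes.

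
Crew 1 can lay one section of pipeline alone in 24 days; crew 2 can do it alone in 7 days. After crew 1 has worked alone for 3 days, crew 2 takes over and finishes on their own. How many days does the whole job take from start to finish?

73/8 days

In 3 days crew 1 does 3/24 = 1/8 of the job, leaving 7/8.
Crew 2 works at 1/7 per day, so finishing takes 7/8 ÷ 1/7 = 49/8 days.
Total time = 3 + 49/8 = 73/8 days.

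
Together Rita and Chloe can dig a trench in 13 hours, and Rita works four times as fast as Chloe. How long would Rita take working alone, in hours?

65/4 hours

Let Chloe's rate be r; then Rita's rate is 4r, so together (4 + 1)r = 5r = 1/13.
Thus r = 1/65 per hour.
Chloe alone: 65 hours; Rita alone: 65/4 hours.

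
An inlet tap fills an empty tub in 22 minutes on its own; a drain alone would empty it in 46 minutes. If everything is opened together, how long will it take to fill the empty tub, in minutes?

253/6 minutes

Net rate = 1/22 − 1/46 = (23 − 11)/506 = 12/506 = 6/253 per minute.
Filling time = 1 ÷ (6/253) = 253/6 minutes.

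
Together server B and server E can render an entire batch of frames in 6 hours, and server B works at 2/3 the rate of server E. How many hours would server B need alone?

15 hours

Let server E's rate be r; then server B's rate is (2/3)r, so together (2/3 + 1)r = (5/3)r = 1/6.
Thus r = 1/10 per hour.
Server E alone: 10 hours; server B alone: 15 hours.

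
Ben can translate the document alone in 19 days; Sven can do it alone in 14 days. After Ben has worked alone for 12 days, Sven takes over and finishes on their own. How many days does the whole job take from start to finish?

In 12 days Ben does 12/19 of the job, leaving 7/19.
Sven works at 1/14 per day, so finishing takes 7/19 ÷ 1/14 = 98/19 days.
Total time = 12 + 98/19 = 326/19 days.

326/19 days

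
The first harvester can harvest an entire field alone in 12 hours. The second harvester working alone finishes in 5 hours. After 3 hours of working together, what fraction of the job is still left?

Combined rate: 1/12 + 1/5 = (5 + 12)/60 = 17/60 per hour.
In 3 hours they complete 3·17/60 = 17/20 of the job.
So 3/20 remains.

3/20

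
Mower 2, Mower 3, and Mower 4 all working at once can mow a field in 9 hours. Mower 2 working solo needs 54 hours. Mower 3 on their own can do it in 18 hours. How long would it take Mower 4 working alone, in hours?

Combined rate is 1/9 per hour.
Known contribution: 1/54 + 1/18 = (1 + 3)/54 = 4/54 = 2/27 per hour.
So Mower 4's rate is 1/9 − 2/27 = 1/27, meaning 27 hours alone.

27 hours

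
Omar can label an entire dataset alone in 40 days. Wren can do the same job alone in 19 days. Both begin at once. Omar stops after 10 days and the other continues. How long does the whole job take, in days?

In the first 10 days the combined rate is 59/760, so 59/76 of the job is done, leaving 17/76.
After Omar leaves the rate is 1/19 per day; the remaining 17/76 takes 17/4 days.
Total = 10 + 17/4 = 57/4 days.

57/4 days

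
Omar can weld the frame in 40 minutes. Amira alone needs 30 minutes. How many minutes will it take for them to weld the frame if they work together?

Combined rate: 1/40 + 1/30 = (3 + 4)/120 = 7/120 per minute.
Time = 1 ÷ (7/120) = 120/7 minutes.

120/7 minutes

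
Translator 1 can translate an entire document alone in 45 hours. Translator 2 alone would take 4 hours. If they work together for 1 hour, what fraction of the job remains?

Combined rate: 1/45 + 1/4 = (4 + 45)/180 = 49/180 per hour.
In 1 hour they complete 1·49/180 = 49/180 of the job.
So 131/180 remains.

131/180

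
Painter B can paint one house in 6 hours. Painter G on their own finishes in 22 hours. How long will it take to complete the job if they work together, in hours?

Combined rate: 1/6 + 1/22 = (11 + 3)/66 = 14/66 = 7/33 per hour.
Time = 1 ÷ (7/33) = 33/7 hours.

33/7 hours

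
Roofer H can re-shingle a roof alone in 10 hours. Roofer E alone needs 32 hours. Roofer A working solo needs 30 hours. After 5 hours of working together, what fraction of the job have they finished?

79/96

Combined rate: 1/10 + 1/32 + 1/30 = (48 + 15 + 16)/480 = 79/480 per hour.
In 5 hours they complete 5·79/480 = 79/96 of the job.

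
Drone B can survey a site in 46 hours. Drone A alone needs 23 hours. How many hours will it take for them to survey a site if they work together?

46/3 hours

With two workers the combined time is the product over the sum: 46·23/(46+23) = 1058/69 = 46/3 hours.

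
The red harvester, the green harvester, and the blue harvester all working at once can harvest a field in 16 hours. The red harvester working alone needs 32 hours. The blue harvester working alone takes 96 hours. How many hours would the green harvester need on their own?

Combined rate is 1/16 per hour.
Known contribution: 1/32 + 1/96 = (3 + 1)/96 = 4/96 = 1/24 per hour.
So the green harvester's rate is 1/16 − 1/24 = 1/48, meaning 48 hours alone.

48 hours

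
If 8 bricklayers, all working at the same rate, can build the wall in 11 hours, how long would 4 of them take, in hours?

22 hours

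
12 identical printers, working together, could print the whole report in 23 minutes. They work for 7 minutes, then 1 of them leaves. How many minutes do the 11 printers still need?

One printer does 1/276 of the job per minute.
After 7 minutes with 12 printers, 7/23 is done (16/23 left).
With 11 printers the rate is 11/276, so the rest takes 16/23 ÷ 11/276 = 192/11 minutes.

192/11 minutes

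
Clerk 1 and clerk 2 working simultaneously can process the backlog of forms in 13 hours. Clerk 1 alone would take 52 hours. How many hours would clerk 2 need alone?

52/3 hours

Combined rate is 1/13 per hour.
Known contribution: 1/52 per hour.
So clerk 2's rate is 1/13 − 1/52 = 3/52, meaning 52/3 hours alone.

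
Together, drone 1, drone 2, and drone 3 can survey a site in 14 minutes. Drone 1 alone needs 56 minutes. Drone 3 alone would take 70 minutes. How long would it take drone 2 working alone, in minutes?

Combined rate is 1/14 per minute.
Known contribution: 1/56 + 1/70 = (5 + 4)/280 = 9/280 per minute.
So drone 2's rate is 1/14 − 9/280 = 11/280, meaning 280/11 minutes alone.

280/11 minutes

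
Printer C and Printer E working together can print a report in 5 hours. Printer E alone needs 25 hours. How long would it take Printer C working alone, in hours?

25/4 hours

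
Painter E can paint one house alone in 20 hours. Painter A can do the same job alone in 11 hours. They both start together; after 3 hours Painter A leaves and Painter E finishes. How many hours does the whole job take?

160/11 hours

In the first 3 hours the combined rate is 31/220, so 93/220 of the job is done, leaving 127/220.
After Painter A leaves the rate is 1/20 per hour; the remaining 127/220 takes 127/11 hours.
Total = 3 + 127/11 = 160/11 hours.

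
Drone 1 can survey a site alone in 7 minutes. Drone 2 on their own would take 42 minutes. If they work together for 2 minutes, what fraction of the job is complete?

1/3

Combined rate: 1/7 + 1/42 = (6 + 1)/42 = 7/42 = 1/6 per minute.
In 2 minutes they complete 2·1/6 = 1/3 of the job.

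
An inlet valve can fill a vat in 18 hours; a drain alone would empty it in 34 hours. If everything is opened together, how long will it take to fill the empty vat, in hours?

Net rate = 1/18 − 1/34 = (17 − 9)/306 = 8/306 = 4/153 per hour.
Filling time = 1 ÷ (4/153) = 153/4 hours.

153/4 hours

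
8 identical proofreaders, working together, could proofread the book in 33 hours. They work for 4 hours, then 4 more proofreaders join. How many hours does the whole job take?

One proofreader does 1/264 of the job per hour.
After 4 hours with 8 proofreaders, 4/33 is done (29/33 left).
With 12 proofreaders the rate is 12/264 = 1/22, so the rest takes 29/33 ÷ 1/22 = 58/3 hours.
Total = 4 + 58/3 = 70/3 hours.

70/3 hours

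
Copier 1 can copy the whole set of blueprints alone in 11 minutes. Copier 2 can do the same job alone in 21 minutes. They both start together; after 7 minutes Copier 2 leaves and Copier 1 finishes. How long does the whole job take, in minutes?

22/3 minutes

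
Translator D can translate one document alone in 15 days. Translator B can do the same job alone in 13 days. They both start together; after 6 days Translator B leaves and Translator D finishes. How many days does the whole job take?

In the first 6 days the combined rate is 28/195, so 56/65 of the job is done, leaving 9/65.
After Translator B leaves the rate is 1/15 per day; the remaining 9/65 takes 27/13 days.
Total = 6 + 27/13 = 105/13 days.

105/13 days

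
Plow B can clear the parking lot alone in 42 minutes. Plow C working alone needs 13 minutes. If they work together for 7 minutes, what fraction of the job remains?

23/78

Combined rate: 1/42 + 1/13 = (13 + 42)/546 = 55/546 per minute.
In 7 minutes they complete 7·55/546 = 55/78 of the job.
So 23/78 remains.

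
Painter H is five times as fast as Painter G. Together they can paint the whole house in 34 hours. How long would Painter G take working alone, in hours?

204 hours

Let Painter G's rate be r; then Painter H's rate is 5r, so together (5 + 1)r = 6r = 1/34.
Thus r = 1/204 per hour.
Painter G alone: 204 hours; Painter H alone: 204/5 hours.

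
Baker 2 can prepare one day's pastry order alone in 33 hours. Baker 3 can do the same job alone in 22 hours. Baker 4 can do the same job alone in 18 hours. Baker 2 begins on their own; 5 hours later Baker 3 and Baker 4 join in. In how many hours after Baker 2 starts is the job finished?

149/13 hours

In the first 5 hours Baker 2 alone does 5/33 of the job, leaving 28/33.
Once everyone is working, combined rate: 1/33 + 1/22 + 1/18 = (6 + 9 + 11)/198 = 26/198 = 13/99 per hour.
Remaining 28/33 at 13/99 per hour takes 84/13 hours.
Total from the start = 5 + 84/13 = 149/13 hours.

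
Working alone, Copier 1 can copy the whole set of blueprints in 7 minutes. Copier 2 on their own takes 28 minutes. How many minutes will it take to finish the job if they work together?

Combined rate: 1/7 + 1/28 = (4 + 1)/28 = 5/28 per minute.
Time = 1 ÷ (5/28) = 28/5 minutes.

28/5 minutes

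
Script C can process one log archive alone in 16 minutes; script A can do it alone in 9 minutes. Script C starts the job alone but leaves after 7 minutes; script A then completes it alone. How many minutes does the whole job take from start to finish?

193/16 minutes

In 7 minutes script C does 7/16 of the job, leaving 9/16.
Script A works at 1/9 per minute, so finishing takes 9/16 ÷ 1/9 = 81/16 minutes.
Total time = 7 + 81/16 = 193/16 minutes.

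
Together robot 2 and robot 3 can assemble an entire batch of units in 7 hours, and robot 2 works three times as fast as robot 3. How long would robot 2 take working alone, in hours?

28/3 hours

Let robot 3's rate be r; then robot 2's rate is 3r, so together (3 + 1)r = 4r = 1/7.
Thus r = 1/28 per hour.
Robot 3 alone: 28 hours; robot 2 alone: 28/3 hours.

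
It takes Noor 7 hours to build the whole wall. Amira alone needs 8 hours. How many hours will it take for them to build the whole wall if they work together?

56/15 hours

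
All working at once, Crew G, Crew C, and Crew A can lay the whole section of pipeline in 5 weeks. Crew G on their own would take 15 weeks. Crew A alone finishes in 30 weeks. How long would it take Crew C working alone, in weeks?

Combined rate is 1/5 per week.
Known contribution: 1/15 + 1/30 = (2 + 1)/30 = 3/30 = 1/10 per week.
So Crew C's rate is 1/5 − 1/10 = 1/10, meaning 10 weeks alone.

10 weeks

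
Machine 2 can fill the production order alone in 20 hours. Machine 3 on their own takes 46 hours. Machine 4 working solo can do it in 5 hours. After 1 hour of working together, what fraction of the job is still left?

Combined rate: 1/20 + 1/46 + 1/5 = (23 + 10 + 92)/460 = 125/460 = 25/92 per hour.
In 1 hour they complete 1·25/92 = 25/92 of the job.
So 67/92 remains.

67/92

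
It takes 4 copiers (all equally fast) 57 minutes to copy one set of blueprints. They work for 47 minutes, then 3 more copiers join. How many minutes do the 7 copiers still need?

One copier does 1/228 of the job per minute.
After 47 minutes with 4 copiers, 47/57 is done (10/57 left).
With 7 copiers the rate is 7/228, so the rest takes 10/57 ÷ 7/228 = 40/7 minutes.

40/7 minutes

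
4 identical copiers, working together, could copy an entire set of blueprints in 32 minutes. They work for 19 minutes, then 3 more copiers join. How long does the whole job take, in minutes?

One copier does 1/128 of the job per minute.
After 19 minutes with 4 copiers, 19/32 is done (13/32 left).
With 7 copiers the rate is 7/128, so the rest takes 13/32 ÷ 7/128 = 52/7 minutes.
Total = 19 + 52/7 = 185/7 minutes.

185/7 minutes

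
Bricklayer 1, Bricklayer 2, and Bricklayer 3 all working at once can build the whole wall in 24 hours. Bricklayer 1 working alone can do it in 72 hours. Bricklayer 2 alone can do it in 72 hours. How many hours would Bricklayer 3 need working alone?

Combined rate is 1/24 per hour.
Known contribution: 1/72 + 1/72 = (1 + 1)/72 = 2/72 = 1/36 per hour.
So Bricklayer 3's rate is 1/24 − 1/36 = 1/72, meaning 72 hours alone.

72 hours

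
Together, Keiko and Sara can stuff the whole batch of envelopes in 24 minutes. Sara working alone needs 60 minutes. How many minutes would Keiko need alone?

40 minutes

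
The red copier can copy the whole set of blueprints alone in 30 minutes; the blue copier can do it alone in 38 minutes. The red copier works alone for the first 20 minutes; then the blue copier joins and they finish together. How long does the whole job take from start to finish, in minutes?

In 20 minutes the red copier does 20/30 = 2/3 of the job, leaving 1/3.
The red copier and the blue copier together work at 17/285 per minute, so finishing takes 1/3 ÷ 17/285 = 95/17 minutes.
Total time = 20 + 95/17 = 435/17 minutes.

435/17 minutes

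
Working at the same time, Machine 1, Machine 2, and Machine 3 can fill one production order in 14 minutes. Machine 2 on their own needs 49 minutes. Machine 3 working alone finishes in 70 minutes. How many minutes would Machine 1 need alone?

245/9 minutes

Combined rate is 1/14 per minute.
Known contribution: 1/49 + 1/70 = (10 + 7)/490 = 17/490 per minute.
So Machine 1's rate is 1/14 − 17/490 = 9/245, meaning 245/9 minutes alone.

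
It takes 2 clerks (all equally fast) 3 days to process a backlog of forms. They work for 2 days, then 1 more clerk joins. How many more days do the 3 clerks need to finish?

One clerk does 1/6 of the job per day.
After 2 days with 2 clerks, 2/3 is done (1/3 left).
With 3 clerks the rate is 3/6 = 1/2, so the rest takes 1/3 ÷ 1/2 = 2/3 days.

2/3 days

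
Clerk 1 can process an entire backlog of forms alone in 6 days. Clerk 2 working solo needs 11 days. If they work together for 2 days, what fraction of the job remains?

Combined rate: 1/6 + 1/11 = (11 + 6)/66 = 17/66 per day.
In 2 days they complete 2·17/66 = 17/33 of the job.
So 16/33 remains.

16/33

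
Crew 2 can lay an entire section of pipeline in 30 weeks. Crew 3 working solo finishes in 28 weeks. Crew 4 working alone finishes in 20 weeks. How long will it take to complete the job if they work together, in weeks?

42/5 weeks

Combined rate: 1/30 + 1/28 + 1/20 = (14 + 15 + 21)/420 = 50/420 = 5/42 per week.
Time = 1 ÷ (5/42) = 42/5 weeks.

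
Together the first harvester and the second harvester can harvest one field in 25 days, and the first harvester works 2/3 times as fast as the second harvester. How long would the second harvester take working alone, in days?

Let the second harvester's rate be r; then the first harvester's rate is (2/3)r, so together (2/3 + 1)r = (5/3)r = 1/25.
Thus r = 3/125 per day.
The second harvester alone: 125/3 days; the first harvester alone: 125/2 days.

125/3 days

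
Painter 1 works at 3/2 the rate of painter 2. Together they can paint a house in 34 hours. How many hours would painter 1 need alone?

170/3 hours

Let painter 2's rate be r; then painter 1's rate is (3/2)r, so together (3/2 + 1)r = (5/2)r = 1/34.
Thus r = 1/85 per hour.
Painter 2 alone: 85 hours; painter 1 alone: 170/3 hours.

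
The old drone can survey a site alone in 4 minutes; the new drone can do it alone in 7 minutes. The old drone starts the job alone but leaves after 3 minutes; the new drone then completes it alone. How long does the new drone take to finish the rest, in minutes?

7/4 minutes

In 3 minutes the old drone does 3/4 of the job, leaving 1/4.
The new drone works at 1/7 per minute, so finishing takes 1/4 ÷ 1/7 = 7/4 minutes.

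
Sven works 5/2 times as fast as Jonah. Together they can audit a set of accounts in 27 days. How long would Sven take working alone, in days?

189/5 days

Let Jonah's rate be r; then Sven's rate is (5/2)r, so together (5/2 + 1)r = (7/2)r = 1/27.
Thus r = 2/189 per day.
Jonah alone: 189/2 days; Sven alone: 189/5 days.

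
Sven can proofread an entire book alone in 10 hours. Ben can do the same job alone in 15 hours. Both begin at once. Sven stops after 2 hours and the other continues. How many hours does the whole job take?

12 hours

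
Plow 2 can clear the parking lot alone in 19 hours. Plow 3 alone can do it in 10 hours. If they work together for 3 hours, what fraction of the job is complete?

Combined rate: 1/19 + 1/10 = (10 + 19)/190 = 29/190 per hour.
In 3 hours they complete 3·29/190 = 87/190 of the job.

87/190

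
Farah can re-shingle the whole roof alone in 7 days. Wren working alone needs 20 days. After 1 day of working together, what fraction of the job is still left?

113/140

Combined rate: 1/7 + 1/20 = (20 + 7)/140 = 27/140 per day.
In 1 day they complete 1·27/140 = 27/140 of the job.
So 113/140 remains.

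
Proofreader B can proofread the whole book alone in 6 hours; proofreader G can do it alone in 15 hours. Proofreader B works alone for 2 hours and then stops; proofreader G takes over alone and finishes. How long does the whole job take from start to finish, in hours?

12 hours

In 2 hours proofreader B does 2/6 = 1/3 of the job, leaving 2/3.
Proofreader G works at 1/15 per hour, so finishing takes 2/3 ÷ 1/15 = 10 hours.
Total time = 2 + 10 = 12 hours.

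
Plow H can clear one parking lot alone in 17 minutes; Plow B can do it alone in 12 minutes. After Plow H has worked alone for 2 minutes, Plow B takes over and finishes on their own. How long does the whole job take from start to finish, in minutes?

214/17 minutes

In 2 minutes Plow H does 2/17 of the job, leaving 15/17.
Plow B works at 1/12 per minute, so finishing takes 15/17 ÷ 1/12 = 180/17 minutes.
Total time = 2 + 180/17 = 214/17 minutes.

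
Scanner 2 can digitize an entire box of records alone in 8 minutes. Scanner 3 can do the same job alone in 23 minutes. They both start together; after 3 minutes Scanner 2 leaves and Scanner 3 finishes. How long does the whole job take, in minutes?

115/8 minutes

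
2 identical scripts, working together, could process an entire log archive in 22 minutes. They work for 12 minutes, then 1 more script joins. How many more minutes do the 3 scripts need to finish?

20/3 minutes

One script does 1/44 of the job per minute.
After 12 minutes with 2 scripts, 6/11 is done (5/11 left).
With 3 scripts the rate is 3/44, so the rest takes 5/11 ÷ 3/44 = 20/3 minutes.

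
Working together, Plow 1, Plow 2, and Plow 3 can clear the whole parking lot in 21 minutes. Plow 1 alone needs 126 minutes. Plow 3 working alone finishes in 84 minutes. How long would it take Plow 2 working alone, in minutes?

Combined rate is 1/21 per minute.
Known contribution: 1/126 + 1/84 = (2 + 3)/252 = 5/252 per minute.
So Plow 2's rate is 1/21 − 5/252 = 1/36, meaning 36 minutes alone.

36 minutes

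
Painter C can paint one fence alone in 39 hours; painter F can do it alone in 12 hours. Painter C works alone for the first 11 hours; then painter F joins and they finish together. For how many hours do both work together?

112/17 hours

In 11 hours painter C does 11/39 of the job, leaving 28/39.
Painter C and painter F together work at 17/156 per hour, so finishing takes 28/39 ÷ 17/156 = 112/17 hours.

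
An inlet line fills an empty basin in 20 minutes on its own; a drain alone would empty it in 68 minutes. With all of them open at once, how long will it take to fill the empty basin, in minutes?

85/3 minutes

Net rate = 1/20 − 1/68 = (17 − 5)/340 = 12/340 = 3/85 per minute.
Filling time = 1 ÷ (3/85) = 85/3 minutes.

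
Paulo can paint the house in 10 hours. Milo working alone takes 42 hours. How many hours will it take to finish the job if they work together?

105/13 hours

With two workers the combined time is the product over the sum: 10·42/(10+42) = 420/52 = 105/13 hours.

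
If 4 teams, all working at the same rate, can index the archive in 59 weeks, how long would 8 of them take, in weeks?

59/2 weeks

Total work is 4·59 = 236 team-weeks.
With 8 teams: 236/8 = 59/2 weeks.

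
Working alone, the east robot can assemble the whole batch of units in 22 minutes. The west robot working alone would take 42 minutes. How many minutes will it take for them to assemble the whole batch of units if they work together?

Combined rate: 1/22 + 1/42 = (21 + 11)/462 = 32/462 = 16/231 per minute.
Time = 1 ÷ (16/231) = 231/16 minutes.

231/16 minutes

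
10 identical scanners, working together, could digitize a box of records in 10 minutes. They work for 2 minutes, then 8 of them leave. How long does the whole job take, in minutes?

42 minutes

One scanner does 1/100 of the job per minute.
After 2 minutes with 10 scanners, 1/5 is done (4/5 left).
With 2 scanners the rate is 2/100 = 1/50, so the rest takes 4/5 ÷ 1/50 = 40 minutes.
Total = 2 + 40 = 42 minutes.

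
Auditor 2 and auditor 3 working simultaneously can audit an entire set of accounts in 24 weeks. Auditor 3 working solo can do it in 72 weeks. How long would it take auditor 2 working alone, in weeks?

Combined rate is 1/24 per week.
Known contribution: 1/72 per week.
So auditor 2's rate is 1/24 − 1/72 = 1/36, meaning 36 weeks alone.

36 weeks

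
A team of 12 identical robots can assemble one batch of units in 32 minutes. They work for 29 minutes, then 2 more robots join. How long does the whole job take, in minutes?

221/7 minutes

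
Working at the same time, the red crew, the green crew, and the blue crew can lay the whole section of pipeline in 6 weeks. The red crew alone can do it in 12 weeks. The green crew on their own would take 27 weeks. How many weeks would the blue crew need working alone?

108/5 weeks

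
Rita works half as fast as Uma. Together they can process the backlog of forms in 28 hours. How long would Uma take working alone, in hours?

Let Uma's rate be r; then Rita's rate is (1/2)r, so together (1/2 + 1)r = (3/2)r = 1/28.
Thus r = 1/42 per hour.
Uma alone: 42 hours; Rita alone: 84 hours.

42 hours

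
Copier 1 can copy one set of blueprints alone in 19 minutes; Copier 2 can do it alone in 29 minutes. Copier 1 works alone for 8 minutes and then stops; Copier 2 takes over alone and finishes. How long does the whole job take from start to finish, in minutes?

In 8 minutes Copier 1 does 8/19 of the job, leaving 11/19.
Copier 2 works at 1/29 per minute, so finishing takes 11/19 ÷ 1/29 = 319/19 minutes.
Total time = 8 + 319/19 = 471/19 minutes.

471/19 minutes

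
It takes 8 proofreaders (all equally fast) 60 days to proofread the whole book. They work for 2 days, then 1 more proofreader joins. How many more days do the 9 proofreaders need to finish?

464/9 days

One proofreader does 1/480 of the job per day.
After 2 days with 8 proofreaders, 1/30 is done (29/30 left).
With 9 proofreaders the rate is 9/480 = 3/160, so the rest takes 29/30 ÷ 3/160 = 464/9 days.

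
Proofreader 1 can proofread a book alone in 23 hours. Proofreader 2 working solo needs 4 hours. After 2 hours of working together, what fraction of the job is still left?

Combined rate: 1/23 + 1/4 = (4 + 23)/92 = 27/92 per hour.
In 2 hours they complete 2·27/92 = 27/46 of the job.
So 19/46 remains.

19/46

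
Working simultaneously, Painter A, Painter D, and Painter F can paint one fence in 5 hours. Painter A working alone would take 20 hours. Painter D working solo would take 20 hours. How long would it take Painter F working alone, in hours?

10 hours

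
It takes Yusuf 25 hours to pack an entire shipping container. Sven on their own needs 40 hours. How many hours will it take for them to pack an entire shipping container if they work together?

200/13 hours

Combined rate: 1/25 + 1/40 = (8 + 5)/200 = 13/200 per hour.
Time = 1 ÷ (13/200) = 200/13 hours.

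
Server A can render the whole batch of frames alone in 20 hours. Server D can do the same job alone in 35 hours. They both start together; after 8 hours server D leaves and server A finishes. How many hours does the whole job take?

108/7 hours

In the first 8 hours the combined rate is 11/140, so 22/35 of the job is done, leaving 13/35.
After server D leaves the rate is 1/20 per hour; the remaining 13/35 takes 52/7 hours.
Total = 8 + 52/7 = 108/7 hours.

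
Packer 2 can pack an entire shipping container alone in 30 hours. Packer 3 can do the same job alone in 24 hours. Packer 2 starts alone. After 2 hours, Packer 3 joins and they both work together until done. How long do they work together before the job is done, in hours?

In the first 2 hours Packer 2 alone does 2/30 = 1/15 of the job, leaving 14/15.
Once everyone is working, combined rate: 1/30 + 1/24 = (4 + 5)/120 = 9/120 = 3/40 per hour.
Remaining 14/15 at 3/40 per hour takes 112/9 hours.

112/9 hours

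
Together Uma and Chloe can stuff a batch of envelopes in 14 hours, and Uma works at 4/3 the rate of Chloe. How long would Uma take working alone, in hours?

Let Chloe's rate be r; then Uma's rate is (4/3)r, so together (4/3 + 1)r = (7/3)r = 1/14.
Thus r = 3/98 per hour.
Chloe alone: 98/3 hours; Uma alone: 49/2 hours.

49/2 hours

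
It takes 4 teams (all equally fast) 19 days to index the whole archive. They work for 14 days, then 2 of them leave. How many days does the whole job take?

24 days

One team does 1/76 of the job per day.
After 14 days with 4 teams, 14/19 is done (5/19 left).
With 2 teams the rate is 2/76 = 1/38, so the rest takes 5/19 ÷ 1/38 = 10 days.
Total = 14 + 10 = 24 days.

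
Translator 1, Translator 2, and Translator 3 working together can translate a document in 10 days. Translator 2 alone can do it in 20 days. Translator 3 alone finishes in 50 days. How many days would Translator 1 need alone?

Combined rate is 1/10 per day.
Known contribution: 1/20 + 1/50 = (5 + 2)/100 = 7/100 per day.
So Translator 1's rate is 1/10 − 7/100 = 3/100, meaning 100/3 days alone.

100/3 days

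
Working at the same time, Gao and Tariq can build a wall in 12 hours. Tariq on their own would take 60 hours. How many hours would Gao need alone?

15 hours

Combined rate is 1/12 per hour.
Known contribution: 1/60 per hour.
So Gao's rate is 1/12 − 1/60 = 1/15, meaning 15 hours alone.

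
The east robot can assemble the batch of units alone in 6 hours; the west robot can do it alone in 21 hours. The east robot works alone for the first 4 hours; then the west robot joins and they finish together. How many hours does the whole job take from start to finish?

In 4 hours the east robot does 4/6 = 2/3 of the job, leaving 1/3.
The east robot and the west robot together work at 3/14 per hour, so finishing takes 1/3 ÷ 3/14 = 14/9 hours.
Total time = 4 + 14/9 = 50/9 hours.

50/9 hours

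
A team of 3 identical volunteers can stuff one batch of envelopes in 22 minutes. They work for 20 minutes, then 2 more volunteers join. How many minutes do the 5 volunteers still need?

6/5 minutes

One volunteer does 1/66 of the job per minute.
After 20 minutes with 3 volunteers, 10/11 is done (1/11 left).
With 5 volunteers the rate is 5/66, so the rest takes 1/11 ÷ 5/66 = 6/5 minutes.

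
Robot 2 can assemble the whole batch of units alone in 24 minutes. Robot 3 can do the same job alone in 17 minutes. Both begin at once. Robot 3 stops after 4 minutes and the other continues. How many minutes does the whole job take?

In the first 4 minutes the combined rate is 41/408, so 41/102 of the job is done, leaving 61/102.
After robot 3 leaves the rate is 1/24 per minute; the remaining 61/102 takes 244/17 minutes.
Total = 4 + 244/17 = 312/17 minutes.

312/17 minutes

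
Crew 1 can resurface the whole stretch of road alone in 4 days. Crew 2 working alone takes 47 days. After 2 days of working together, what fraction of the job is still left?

43/94

Combined rate: 1/4 + 1/47 = (47 + 4)/188 = 51/188 per day.
In 2 days they complete 2·51/188 = 51/94 of the job.
So 43/94 remains.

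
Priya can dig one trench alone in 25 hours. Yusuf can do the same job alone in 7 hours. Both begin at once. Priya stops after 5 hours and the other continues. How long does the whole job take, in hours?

In the first 5 hours the combined rate is 32/175, so 32/35 of the job is done, leaving 3/35.
After Priya leaves the rate is 1/7 per hour; the remaining 3/35 takes 3/5 hours.
Total = 5 + 3/5 = 28/5 hours.

28/5 hours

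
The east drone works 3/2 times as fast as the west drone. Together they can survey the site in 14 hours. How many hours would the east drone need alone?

Let the west drone's rate be r; then the east drone's rate is (3/2)r, so together (3/2 + 1)r = (5/2)r = 1/14.
Thus r = 1/35 per hour.
The west drone alone: 35 hours; the east drone alone: 70/3 hours.

70/3 hours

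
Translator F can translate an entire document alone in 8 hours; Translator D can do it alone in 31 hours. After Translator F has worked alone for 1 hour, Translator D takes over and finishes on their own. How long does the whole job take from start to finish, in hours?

225/8 hours

In 1 hour Translator F does 1/8 of the job, leaving 7/8.
Translator D works at 1/31 per hour, so finishing takes 7/8 ÷ 1/31 = 217/8 hours.
Total time = 1 + 217/8 = 225/8 hours.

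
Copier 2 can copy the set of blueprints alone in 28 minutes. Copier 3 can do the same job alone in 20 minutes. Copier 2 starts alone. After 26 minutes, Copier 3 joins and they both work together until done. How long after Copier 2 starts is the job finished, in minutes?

In the first 26 minutes Copier 2 alone does 26/28 = 13/14 of the job, leaving 1/14.
Once everyone is working, combined rate: 1/28 + 1/20 = (5 + 7)/140 = 12/140 = 3/35 per minute.
Remaining 1/14 at 3/35 per minute takes 5/6 minutes.
Total from the start = 26 + 5/6 = 161/6 minutes.

161/6 minutes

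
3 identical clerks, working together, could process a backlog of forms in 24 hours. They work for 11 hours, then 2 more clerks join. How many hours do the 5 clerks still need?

39/5 hours

One clerk does 1/72 of the job per hour.
After 11 hours with 3 clerks, 11/24 is done (13/24 left).
With 5 clerks the rate is 5/72, so the rest takes 13/24 ÷ 5/72 = 39/5 hours.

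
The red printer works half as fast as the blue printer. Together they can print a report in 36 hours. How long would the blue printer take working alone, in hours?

Let the blue printer's rate be r; then the red printer's rate is (1/2)r, so together (1/2 + 1)r = (3/2)r = 1/36.
Thus r = 1/54 per hour.
The blue printer alone: 54 hours; the red printer alone: 108 hours.

54 hours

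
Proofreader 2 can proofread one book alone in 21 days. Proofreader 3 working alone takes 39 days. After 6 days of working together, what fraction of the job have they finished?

Combined rate: 1/21 + 1/39 = (13 + 7)/273 = 20/273 per day.
In 6 days they complete 6·20/273 = 40/91 of the job.

40/91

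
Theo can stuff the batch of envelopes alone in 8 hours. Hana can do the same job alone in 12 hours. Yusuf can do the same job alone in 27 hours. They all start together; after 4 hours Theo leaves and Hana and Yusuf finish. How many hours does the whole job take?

In the first 4 hours the combined rate is 53/216, so 53/54 of the job is done, leaving 1/54.
After Theo leaves the rate is 13/108 per hour; the remaining 1/54 takes 2/13 hours.
Total = 4 + 2/13 = 54/13 hours.

54/13 hours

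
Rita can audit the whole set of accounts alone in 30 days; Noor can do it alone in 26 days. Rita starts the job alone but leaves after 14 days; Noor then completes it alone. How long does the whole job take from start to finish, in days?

In 14 days Rita does 14/30 = 7/15 of the job, leaving 8/15.
Noor works at 1/26 per day, so finishing takes 8/15 ÷ 1/26 = 208/15 days.
Total time = 14 + 208/15 = 418/15 days.

418/15 days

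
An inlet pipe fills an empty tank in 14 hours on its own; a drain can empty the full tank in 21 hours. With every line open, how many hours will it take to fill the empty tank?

42 hours

Net rate = 1/14 − 1/21 = (3 − 2)/42 = 1/42 per hour.
Filling time = 1 ÷ (1/42) = 42 hours.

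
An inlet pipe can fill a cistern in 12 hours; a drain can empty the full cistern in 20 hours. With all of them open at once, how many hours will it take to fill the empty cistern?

30 hours

Net rate = 1/12 − 1/20 = (5 − 3)/60 = 2/60 = 1/30 per hour.
Filling time = 1 ÷ (1/30) = 30 hours.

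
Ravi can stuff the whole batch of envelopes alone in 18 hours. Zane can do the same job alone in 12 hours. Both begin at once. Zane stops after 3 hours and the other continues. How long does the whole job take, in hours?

In the first 3 hours the combined rate is 5/36, so 5/12 of the job is done, leaving 7/12.
After Zane leaves the rate is 1/18 per hour; the remaining 7/12 takes 21/2 hours.
Total = 3 + 21/2 = 27/2 hours.

27/2 hours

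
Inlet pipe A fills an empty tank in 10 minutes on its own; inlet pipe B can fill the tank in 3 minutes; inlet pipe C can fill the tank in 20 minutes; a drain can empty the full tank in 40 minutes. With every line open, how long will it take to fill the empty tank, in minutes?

24/11 minutes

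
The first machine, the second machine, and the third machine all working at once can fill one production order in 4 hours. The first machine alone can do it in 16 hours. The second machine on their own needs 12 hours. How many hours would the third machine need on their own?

Combined rate is 1/4 per hour.
Known contribution: 1/16 + 1/12 = (3 + 4)/48 = 7/48 per hour.
So the third machine's rate is 1/4 − 7/48 = 5/48, meaning 48/5 hours alone.

48/5 hours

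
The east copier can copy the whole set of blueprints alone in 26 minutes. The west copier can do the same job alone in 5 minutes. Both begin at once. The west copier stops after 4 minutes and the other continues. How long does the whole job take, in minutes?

26/5 minutes

In the first 4 minutes the combined rate is 31/130, so 62/65 of the job is done, leaving 3/65.
After the west copier leaves the rate is 1/26 per minute; the remaining 3/65 takes 6/5 minutes.
Total = 4 + 6/5 = 26/5 minutes.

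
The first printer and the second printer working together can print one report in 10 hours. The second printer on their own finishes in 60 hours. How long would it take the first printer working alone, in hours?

12 hours

Combined rate is 1/10 per hour.
Known contribution: 1/60 per hour.
So the first printer's rate is 1/10 − 1/60 = 1/12, meaning 12 hours alone.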